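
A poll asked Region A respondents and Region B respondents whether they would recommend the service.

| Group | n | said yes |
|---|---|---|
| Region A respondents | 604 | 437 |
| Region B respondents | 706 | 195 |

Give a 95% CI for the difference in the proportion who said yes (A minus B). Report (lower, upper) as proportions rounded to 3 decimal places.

First, p̂₁ = 437/604 = 0.7235; p̂₂ = 195/706 = 0.2762.
The two standard errors are √(0.7235×0.2765/604) = 0.01820 and √(0.2762×0.7238/706) = 0.01683.
Because the samples are independent, SE_diff = √(0.01820² + 0.01683²) = 0.02479.
Using z* = 1.960 for 95%, ME = 1.960 × 0.02479 = 0.04859.
p̂₁ − p̂₂ = 0.4473; interval 0.4473 ± 0.04859 gives (0.399, 0.496).

(0.399, 0.496)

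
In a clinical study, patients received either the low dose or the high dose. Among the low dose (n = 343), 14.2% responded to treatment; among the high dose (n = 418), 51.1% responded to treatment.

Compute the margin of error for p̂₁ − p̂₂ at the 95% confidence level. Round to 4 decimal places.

0.0605

SE₁ = √(p̂₁(1−p̂₁)/n₁) = √(0.1420·0.8580/343) = 0.01885; SE₂ = √(0.5110·0.4890/418) = 0.02445.
Independent samples: SE of the difference = √(SE₁² + SE₂²) = √(0.0003553225 + 0.0005978025) = 0.03087.
z* for 95% confidence is 1.960, so the margin of error is 1.960 × 0.03087 = 0.06051.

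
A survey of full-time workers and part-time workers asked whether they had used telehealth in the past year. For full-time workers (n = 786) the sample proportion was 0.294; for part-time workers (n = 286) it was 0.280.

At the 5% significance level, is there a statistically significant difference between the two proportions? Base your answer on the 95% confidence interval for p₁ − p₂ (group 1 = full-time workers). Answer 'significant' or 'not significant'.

not significant

SE₁ = √(p̂₁(1−p̂₁)/n₁) = √(0.2940·0.7060/786) = 0.01625; SE₂ = √(0.2800·0.7200/286) = 0.02655.
Independent samples: SE of the difference = √(SE₁² + SE₂²) = √(0.0002640625 + 0.0007049025) = 0.03113.
z* for 95% confidence is 1.960, so the margin of error is 1.960 × 0.03113 = 0.06101.
Point estimate p̂₁ − p̂₂ = 0.2940 − 0.2800 = 0.0140.
0.0140 ± 0.06101 → (-0.04701, 0.07501).
The interval (-0.04701, 0.07501) contains 0, so the difference is not significant.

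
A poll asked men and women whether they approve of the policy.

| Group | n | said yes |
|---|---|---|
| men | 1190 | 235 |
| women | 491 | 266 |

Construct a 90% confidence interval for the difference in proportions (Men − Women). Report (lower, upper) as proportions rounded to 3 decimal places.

Sample proportions: 235/1190 = 0.1975, 266/491 = 0.5418.
Each SE is √(p̂(1−p̂)/n): √(0.1975·0.8025/1190) = 0.01154 and √(0.5418·0.4582/491) = 0.02249.
SE(p̂₁ − p̂₂) = √(SE₁² + SE₂²) = √(0.0001331716 + 0.0005058001) = 0.02528, since the two samples are independent.
At 90% confidence z* = 1.645; margin = 1.645 × 0.02528 = 0.04159.
The difference is 0.1975 − 0.5418 = -0.3443, so the interval is -0.3443 ± 0.04159 = (-0.386, -0.303).

(-0.386, -0.303)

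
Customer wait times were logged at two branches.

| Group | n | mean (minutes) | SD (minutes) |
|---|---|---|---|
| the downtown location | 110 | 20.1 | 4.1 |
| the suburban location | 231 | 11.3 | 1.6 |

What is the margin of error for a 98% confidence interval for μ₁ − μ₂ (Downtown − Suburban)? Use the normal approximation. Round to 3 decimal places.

Standard errors of each mean: 4.1/√110 = 0.3909 and 1.6/√231 = 0.1053.
SE(x̄₁ − x̄₂) = √(0.3909² + 0.1053²) = 0.4048 for independent samples with unequal variances.
With z* = 2.326, the margin is 2.326 × 0.4048 = 0.9416.

0.942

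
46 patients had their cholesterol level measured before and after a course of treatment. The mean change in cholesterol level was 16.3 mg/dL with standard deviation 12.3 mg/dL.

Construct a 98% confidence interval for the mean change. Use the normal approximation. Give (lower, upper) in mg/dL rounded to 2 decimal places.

(12.08, 20.52)

This is a matched-pairs design, so SE = s_d/√n = 12.3/√46 = 1.8135.
Margin = 2.326 × 1.8135 = 4.2182; the interval is 16.3 ± 4.2182 = (12.08, 20.52).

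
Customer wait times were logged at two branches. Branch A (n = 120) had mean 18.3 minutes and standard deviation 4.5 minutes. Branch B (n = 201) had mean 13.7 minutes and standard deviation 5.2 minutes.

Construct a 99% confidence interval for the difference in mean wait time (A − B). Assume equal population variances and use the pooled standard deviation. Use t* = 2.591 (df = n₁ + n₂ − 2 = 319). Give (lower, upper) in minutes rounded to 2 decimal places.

(3.12, 6.08)

s_p = √[((n₁−1)s₁² + (n₂−1)s₂²)/(n₁+n₂−2)] = √[(119·4.5² + 200·5.2²)/319] = 4.9505.
SE = 4.9505·√(1/120 + 1/201) = 0.5711.
With t* = 2.591, margin = 2.591 × 0.5711 = 1.4797.
x̄₁ − x̄₂ = 18.3 − 13.7 = 4.6000; interval 4.6000 ± 1.4797 = (3.12, 6.08).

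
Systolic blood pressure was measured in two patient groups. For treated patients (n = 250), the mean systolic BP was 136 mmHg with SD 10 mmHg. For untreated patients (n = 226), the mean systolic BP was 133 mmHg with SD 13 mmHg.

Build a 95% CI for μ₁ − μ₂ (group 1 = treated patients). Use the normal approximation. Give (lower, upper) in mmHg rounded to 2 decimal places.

(0.90, 5.10)

SE₁ = s₁/√n₁ = 10/√250 = 0.6325; SE₂ = 13/√226 = 0.8647.
Independent samples, unequal variances: SE_diff = √(SE₁² + SE₂²) = √(0.40005625 + 0.74770609) = 1.0713.
z* = 1.960, so margin of error = 1.960 × 1.0713 = 2.0997.
Difference in means = 136 − 133 = 3.0000.
3.0000 ± 2.0997 → (0.90, 5.10).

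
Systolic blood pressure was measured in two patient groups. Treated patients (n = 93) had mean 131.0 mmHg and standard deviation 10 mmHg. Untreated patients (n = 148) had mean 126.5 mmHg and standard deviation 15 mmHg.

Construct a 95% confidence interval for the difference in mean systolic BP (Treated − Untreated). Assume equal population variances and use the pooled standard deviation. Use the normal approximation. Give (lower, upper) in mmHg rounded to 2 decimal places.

(1.05, 7.95)

s_p = √[((n₁−1)s₁² + (n₂−1)s₂²)/(n₁+n₂−2)] = √[(92·10² + 147·15²)/239] = 13.2997.
SE = 13.2997·√(1/93 + 1/148) = 1.7599.
With z* = 1.960, margin = 1.960 × 1.7599 = 3.4494.
x̄₁ − x̄₂ = 131.0 − 126.5 = 4.5000; interval 4.5000 ± 3.4494 = (1.05, 7.95).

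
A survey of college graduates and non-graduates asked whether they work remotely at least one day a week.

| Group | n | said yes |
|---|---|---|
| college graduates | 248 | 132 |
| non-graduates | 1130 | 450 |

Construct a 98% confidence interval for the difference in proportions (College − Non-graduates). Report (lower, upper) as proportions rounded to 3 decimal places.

(0.053, 0.215)

p̂₁ = 132/248 = 0.5323 and p̂₂ = 450/1130 = 0.3982.
SE₁ = √(p̂₁(1−p̂₁)/n₁) = √(0.5323·0.4677/248) = 0.03168; SE₂ = √(0.3982·0.6018/1130) = 0.01456.
Independent samples: SE of the difference = √(SE₁² + SE₂²) = √(0.0010036224 + 0.0002119936) = 0.03487.
z* for 98% confidence is 2.326, so the margin of error is 2.326 × 0.03487 = 0.08111.
Point estimate p̂₁ − p̂₂ = 0.5323 − 0.3982 = 0.1341.
0.1341 ± 0.08111 → (0.053, 0.215).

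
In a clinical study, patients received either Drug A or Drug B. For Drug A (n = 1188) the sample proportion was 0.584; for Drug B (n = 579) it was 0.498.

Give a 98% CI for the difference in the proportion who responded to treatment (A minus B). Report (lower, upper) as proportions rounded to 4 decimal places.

SE₁ = √(p̂₁(1−p̂₁)/n₁) = √(0.5840·0.4160/1188) = 0.01430; SE₂ = √(0.4980·0.5020/579) = 0.02078.
Independent samples: SE of the difference = √(SE₁² + SE₂²) = √(0.00020449 + 0.0004318084) = 0.02522.
z* for 98% confidence is 2.326, so the margin of error is 2.326 × 0.02522 = 0.05866.
Point estimate p̂₁ − p̂₂ = 0.5840 − 0.4980 = 0.0860.
0.0860 ± 0.05866 → (0.0273, 0.1447).

(0.0273, 0.1447)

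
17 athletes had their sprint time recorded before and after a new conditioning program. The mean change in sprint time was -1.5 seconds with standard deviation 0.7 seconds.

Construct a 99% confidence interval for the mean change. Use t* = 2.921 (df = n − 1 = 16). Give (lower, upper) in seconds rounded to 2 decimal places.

(-2.00, -1.00)

This is a matched-pairs design, so SE = s_d/√n = 0.7/√17 = 0.1698.
Margin = 2.921 × 0.1698 = 0.4960; the interval is -1.5 ± 0.4960 = (-2.00, -1.00).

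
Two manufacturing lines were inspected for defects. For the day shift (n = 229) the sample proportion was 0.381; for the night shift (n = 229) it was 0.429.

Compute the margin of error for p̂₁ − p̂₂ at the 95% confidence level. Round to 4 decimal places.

0.0898

SE₁ = √(p̂₁(1−p̂₁)/n₁) = √(0.3810·0.6190/229) = 0.03209; SE₂ = √(0.4290·0.5710/229) = 0.03271.
Independent samples: SE of the difference = √(SE₁² + SE₂²) = √(0.0010297681 + 0.0010699441) = 0.04582.
z* for 95% confidence is 1.960, so the margin of error is 1.960 × 0.04582 = 0.08981.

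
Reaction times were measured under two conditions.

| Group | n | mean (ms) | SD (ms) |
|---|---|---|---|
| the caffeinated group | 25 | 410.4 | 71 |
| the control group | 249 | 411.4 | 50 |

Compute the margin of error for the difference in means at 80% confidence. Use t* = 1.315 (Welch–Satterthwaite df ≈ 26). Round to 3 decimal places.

Standard errors of each mean: 71/√25 = 14.2000 and 50/√249 = 3.1686.
SE(x̄₁ − x̄₂) = √(14.2000² + 3.1686²) = 14.5492 for independent samples with unequal variances.
With t* = 1.315, the margin is 1.315 × 14.5492 = 19.1322.

19.132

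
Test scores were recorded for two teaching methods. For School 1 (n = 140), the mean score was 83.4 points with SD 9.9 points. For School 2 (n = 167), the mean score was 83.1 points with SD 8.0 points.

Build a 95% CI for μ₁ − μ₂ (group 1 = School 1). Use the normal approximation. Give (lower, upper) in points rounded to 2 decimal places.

Standard errors of each mean: 9.9/√140 = 0.8367 and 8.0/√167 = 0.6191.
SE(x̄₁ − x̄₂) = √(0.8367² + 0.6191²) = 1.0408 for independent samples with unequal variances.
With z* = 1.960, the margin is 1.960 × 1.0408 = 2.0400.
x̄₁ − x̄₂ = 83.4 − 83.1 = 0.3000; the interval is 0.3000 ± 2.0400 = (-1.74, 2.34).

(-1.74, 2.34)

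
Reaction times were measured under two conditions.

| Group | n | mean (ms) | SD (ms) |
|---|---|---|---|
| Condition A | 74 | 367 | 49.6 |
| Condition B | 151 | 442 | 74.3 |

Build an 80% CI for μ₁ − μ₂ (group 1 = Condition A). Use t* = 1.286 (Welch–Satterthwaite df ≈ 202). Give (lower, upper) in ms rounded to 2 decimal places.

Per-group SEs: s₁/√n₁ = 49.6/√74 = 5.7659, s₂/√n₂ = 74.3/√151 = 6.0464.
Unpooled SE of the difference: √(33.24560281 + 36.55895296) = 8.3549.
Margin of error = t* · SE = 1.286 × 8.3549 = 10.7444.
x̄₁ − x̄₂ = 367 − 442 = -75.0000.
CI: -75.0000 ± 10.7444 = (-85.74, -64.26).

(-85.74, -64.26)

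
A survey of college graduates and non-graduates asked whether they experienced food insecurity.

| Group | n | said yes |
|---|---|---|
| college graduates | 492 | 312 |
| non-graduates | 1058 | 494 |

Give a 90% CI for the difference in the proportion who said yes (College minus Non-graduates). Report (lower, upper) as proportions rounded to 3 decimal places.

(0.123, 0.211)

Sample proportions: 312/492 = 0.6341, 494/1058 = 0.4669.
Each SE is √(p̂(1−p̂)/n): √(0.6341·0.3659/492) = 0.02172 and √(0.4669·0.5331/1058) = 0.01534.
SE(p̂₁ − p̂₂) = √(SE₁² + SE₂²) = √(0.0004717584 + 0.0002353156) = 0.02659, since the two samples are independent.
At 90% confidence z* = 1.645; margin = 1.645 × 0.02659 = 0.04374.
The difference is 0.6341 − 0.4669 = 0.1672, so the interval is 0.1672 ± 0.04374 = (0.123, 0.211).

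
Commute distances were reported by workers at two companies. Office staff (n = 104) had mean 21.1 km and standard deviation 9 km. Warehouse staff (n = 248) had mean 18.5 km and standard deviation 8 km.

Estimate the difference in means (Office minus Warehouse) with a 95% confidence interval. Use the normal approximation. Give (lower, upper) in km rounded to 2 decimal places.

Standard errors of each mean: 9/√104 = 0.8825 and 8/√248 = 0.5080.
SE(x̄₁ − x̄₂) = √(0.8825² + 0.5080²) = 1.0183 for independent samples with unequal variances.
With z* = 1.960, the margin is 1.960 × 1.0183 = 1.9959.
x̄₁ − x̄₂ = 21.1 − 18.5 = 2.6000; the interval is 2.6000 ± 1.9959 = (0.60, 4.60).

(0.60, 4.60)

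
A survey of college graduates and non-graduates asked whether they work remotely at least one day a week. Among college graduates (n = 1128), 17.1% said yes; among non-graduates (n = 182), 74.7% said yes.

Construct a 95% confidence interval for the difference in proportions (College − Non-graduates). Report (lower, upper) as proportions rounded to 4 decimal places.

(-0.6429, -0.5091)

The two standard errors are √(0.1710×0.8290/1128) = 0.01121 and √(0.7470×0.2530/182) = 0.03222.
Because the samples are independent, SE_diff = √(0.01121² + 0.03222²) = 0.03411.
Using z* = 1.960 for 95%, ME = 1.960 × 0.03411 = 0.06686.
p̂₁ − p̂₂ = -0.5760; interval -0.5760 ± 0.06686 gives (-0.6429, -0.5091).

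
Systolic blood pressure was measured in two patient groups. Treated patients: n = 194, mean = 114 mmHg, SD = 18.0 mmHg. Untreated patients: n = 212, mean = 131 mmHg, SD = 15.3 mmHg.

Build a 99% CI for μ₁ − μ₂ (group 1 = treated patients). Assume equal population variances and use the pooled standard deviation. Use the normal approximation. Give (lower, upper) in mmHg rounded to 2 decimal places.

Pooled variance s_p² = [193·18.0² + 211·15.3²] / (194+212−2) = 277.0421, so s_p = 16.6446.
SE_diff = s_p·√(1/n₁ + 1/n₂) = 16.6446·√(1/194 + 1/212) = 1.6537.
z* = 2.576; margin = 2.576 × 1.6537 = 4.2599.
Difference = 114 − 131 = -17.0000.
-17.0000 ± 4.2599 → (-21.26, -12.74).

(-21.26, -12.74)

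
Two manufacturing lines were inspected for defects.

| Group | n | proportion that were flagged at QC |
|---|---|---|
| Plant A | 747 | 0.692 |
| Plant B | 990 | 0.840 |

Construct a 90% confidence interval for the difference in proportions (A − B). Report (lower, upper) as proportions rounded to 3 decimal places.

The two standard errors are √(0.6920×0.3080/747) = 0.01689 and √(0.8400×0.1600/990) = 0.01165.
Because the samples are independent, SE_diff = √(0.01689² + 0.01165²) = 0.02052.
Using z* = 1.645 for 90%, ME = 1.645 × 0.02052 = 0.03376.
p̂₁ − p̂₂ = -0.1480; interval -0.1480 ± 0.03376 gives (-0.182, -0.114).

(-0.182, -0.114)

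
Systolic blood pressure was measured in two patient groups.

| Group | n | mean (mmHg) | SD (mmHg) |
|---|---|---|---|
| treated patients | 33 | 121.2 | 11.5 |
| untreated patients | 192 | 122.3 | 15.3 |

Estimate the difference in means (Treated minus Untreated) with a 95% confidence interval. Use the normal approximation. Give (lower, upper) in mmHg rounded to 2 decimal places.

Per-group SEs: s₁/√n₁ = 11.5/√33 = 2.0019, s₂/√n₂ = 15.3/√192 = 1.1042.
Unpooled SE of the difference: √(4.00760361 + 1.21925764) = 2.2862.
Margin of error = z* · SE = 1.960 × 2.2862 = 4.4810.
x̄₁ − x̄₂ = 121.2 − 122.3 = -1.1000.
CI: -1.1000 ± 4.4810 = (-5.58, 3.38).

(-5.58, 3.38)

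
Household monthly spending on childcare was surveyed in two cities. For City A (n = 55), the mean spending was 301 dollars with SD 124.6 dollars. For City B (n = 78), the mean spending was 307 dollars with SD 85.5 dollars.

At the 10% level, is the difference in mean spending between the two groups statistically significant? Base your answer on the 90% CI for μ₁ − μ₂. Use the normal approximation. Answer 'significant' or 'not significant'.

SE₁ = s₁/√n₁ = 124.6/√55 = 16.8011; SE₂ = 85.5/√78 = 9.6810.
Independent samples, unequal variances: SE_diff = √(SE₁² + SE₂²) = √(282.27696121 + 93.721761) = 19.3907.
z* = 1.645, so margin of error = 1.645 × 19.3907 = 31.8977.
Difference in means = 301 − 307 = -6.0000.
-6.0000 ± 31.8977 → (-37.8977, 25.8977).
The interval (-37.8977, 25.8977) contains 0, so the difference is not significant.

not significant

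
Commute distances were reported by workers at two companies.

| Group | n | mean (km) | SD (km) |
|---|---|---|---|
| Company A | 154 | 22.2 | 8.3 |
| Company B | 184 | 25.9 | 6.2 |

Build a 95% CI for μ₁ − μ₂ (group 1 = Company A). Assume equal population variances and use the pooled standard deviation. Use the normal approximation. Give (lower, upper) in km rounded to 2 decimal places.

Pooled variance s_p² = [153·8.3² + 183·6.2²] / (154+184−2) = 52.3056, so s_p = 7.2323.
SE_diff = s_p·√(1/n₁ + 1/n₂) = 7.2323·√(1/154 + 1/184) = 0.7899.
z* = 1.960; margin = 1.960 × 0.7899 = 1.5482.
Difference = 22.2 − 25.9 = -3.7000.
-3.7000 ± 1.5482 → (-5.25, -2.15).

(-5.25, -2.15)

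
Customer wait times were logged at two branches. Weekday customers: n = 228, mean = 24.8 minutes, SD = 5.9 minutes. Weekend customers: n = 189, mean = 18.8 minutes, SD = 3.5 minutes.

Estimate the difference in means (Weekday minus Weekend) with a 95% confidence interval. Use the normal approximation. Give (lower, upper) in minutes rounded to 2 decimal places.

(5.09, 6.91)

SE₁ = s₁/√n₁ = 5.9/√228 = 0.3907; SE₂ = 3.5/√189 = 0.2546.
Independent samples, unequal variances: SE_diff = √(SE₁² + SE₂²) = √(0.15264649 + 0.06482116) = 0.4663.
z* = 1.960, so margin of error = 1.960 × 0.4663 = 0.9139.
Difference in means = 24.8 − 18.8 = 6.0000.
6.0000 ± 0.9139 → (5.09, 6.91).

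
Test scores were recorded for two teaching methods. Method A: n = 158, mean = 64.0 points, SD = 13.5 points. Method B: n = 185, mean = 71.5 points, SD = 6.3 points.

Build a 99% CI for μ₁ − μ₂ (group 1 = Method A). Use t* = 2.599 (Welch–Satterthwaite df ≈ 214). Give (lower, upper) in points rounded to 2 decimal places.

Per-group SEs: s₁/√n₁ = 13.5/√158 = 1.0740, s₂/√n₂ = 6.3/√185 = 0.4632.
Unpooled SE of the difference: √(1.153476 + 0.21455424) = 1.1696.
Margin of error = t* · SE = 2.599 × 1.1696 = 3.0398.
x̄₁ − x̄₂ = 64.0 − 71.5 = -7.5000.
CI: -7.5000 ± 3.0398 = (-10.54, -4.46).

(-10.54, -4.46)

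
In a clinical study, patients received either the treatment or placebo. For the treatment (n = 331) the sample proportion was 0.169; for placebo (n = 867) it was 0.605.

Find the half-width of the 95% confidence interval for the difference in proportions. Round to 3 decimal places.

Each SE is √(p̂(1−p̂)/n): √(0.1690·0.8310/331) = 0.02060 and √(0.6050·0.3950/867) = 0.01660.
SE(p̂₁ − p̂₂) = √(SE₁² + SE₂²) = √(0.00042436 + 0.00027556) = 0.02646, since the two samples are independent.
At 95% confidence z* = 1.960; margin = 1.960 × 0.02646 = 0.05186.

0.052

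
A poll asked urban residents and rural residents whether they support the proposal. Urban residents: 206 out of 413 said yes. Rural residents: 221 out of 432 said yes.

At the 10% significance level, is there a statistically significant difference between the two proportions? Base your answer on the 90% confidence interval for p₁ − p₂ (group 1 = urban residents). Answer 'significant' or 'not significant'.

Sample proportions: 206/413 = 0.4988, 221/432 = 0.5116.
Each SE is √(p̂(1−p̂)/n): √(0.4988·0.5012/413) = 0.02460 and √(0.5116·0.4884/432) = 0.02405.
SE(p̂₁ − p̂₂) = √(SE₁² + SE₂²) = √(0.00060516 + 0.0005784025) = 0.03440, since the two samples are independent.
At 90% confidence z* = 1.645; margin = 1.645 × 0.03440 = 0.05659.
The difference is 0.4988 − 0.5116 = -0.0128, so the interval is -0.0128 ± 0.05659 = (-0.06939, 0.04379).
The interval (-0.06939, 0.04379) contains 0, so the difference is not significant.

not significant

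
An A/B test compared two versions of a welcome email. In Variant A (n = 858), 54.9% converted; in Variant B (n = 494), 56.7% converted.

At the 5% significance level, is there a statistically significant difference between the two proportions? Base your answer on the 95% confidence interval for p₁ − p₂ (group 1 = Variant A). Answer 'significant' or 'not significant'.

not significant

Each SE is √(p̂(1−p̂)/n): √(0.5490·0.4510/858) = 0.01699 and √(0.5670·0.4330/494) = 0.02229.
SE(p̂₁ − p̂₂) = √(SE₁² + SE₂²) = √(0.0002886601 + 0.0004968441) = 0.02803, since the two samples are independent.
At 95% confidence z* = 1.960; margin = 1.960 × 0.02803 = 0.05494.
The difference is 0.5490 − 0.5670 = -0.0180, so the interval is -0.0180 ± 0.05494 = (-0.07294, 0.03694).
The interval (-0.07294, 0.03694) contains 0, so the difference is not significant.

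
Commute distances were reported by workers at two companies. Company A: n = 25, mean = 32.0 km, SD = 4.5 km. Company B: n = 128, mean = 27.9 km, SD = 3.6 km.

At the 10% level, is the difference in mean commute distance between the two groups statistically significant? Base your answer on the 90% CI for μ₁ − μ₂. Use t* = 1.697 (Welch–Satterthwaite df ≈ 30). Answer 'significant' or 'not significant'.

Standard errors of each mean: 4.5/√25 = 0.9000 and 3.6/√128 = 0.3182.
SE(x̄₁ − x̄₂) = √(0.9000² + 0.3182²) = 0.9546 for independent samples with unequal variances.
With t* = 1.697, the margin is 1.697 × 0.9546 = 1.6200.
x̄₁ − x̄₂ = 32.0 − 27.9 = 4.1000; the interval is 4.1000 ± 1.6200 = (2.4800, 5.7200).
The interval (2.4800, 5.7200) does not contain 0, so the difference is significant.

significant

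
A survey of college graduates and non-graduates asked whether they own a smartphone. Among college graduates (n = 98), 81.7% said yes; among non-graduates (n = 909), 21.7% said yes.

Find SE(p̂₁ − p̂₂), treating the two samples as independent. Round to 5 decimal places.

SE₁ = √(p̂₁(1−p̂₁)/n₁) = √(0.8170·0.1830/98) = 0.03906; SE₂ = √(0.2170·0.7830/909) = 0.01367.
Independent samples: SE of the difference = √(SE₁² + SE₂²) = √(0.0015256836 + 0.0001868689) = 0.04138.

0.04138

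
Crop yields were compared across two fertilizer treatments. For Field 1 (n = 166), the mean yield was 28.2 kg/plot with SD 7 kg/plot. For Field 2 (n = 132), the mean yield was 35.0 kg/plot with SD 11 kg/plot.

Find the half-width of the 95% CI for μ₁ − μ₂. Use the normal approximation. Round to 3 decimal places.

Standard errors of each mean: 7/√166 = 0.5433 and 11/√132 = 0.9574.
SE(x̄₁ − x̄₂) = √(0.5433² + 0.9574²) = 1.1008 for independent samples with unequal variances.
With z* = 1.960, the margin is 1.960 × 1.1008 = 2.1576.

2.158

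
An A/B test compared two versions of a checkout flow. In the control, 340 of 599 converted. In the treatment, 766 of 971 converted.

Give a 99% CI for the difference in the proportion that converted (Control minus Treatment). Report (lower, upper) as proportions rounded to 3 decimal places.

First, p̂₁ = 340/599 = 0.5676; p̂₂ = 766/971 = 0.7889.
The two standard errors are √(0.5676×0.4324/599) = 0.02024 and √(0.7889×0.2111/971) = 0.01310.
Because the samples are independent, SE_diff = √(0.02024² + 0.01310²) = 0.02411.
Using z* = 2.576 for 99%, ME = 2.576 × 0.02411 = 0.06211.
p̂₁ − p̂₂ = -0.2213; interval -0.2213 ± 0.06211 gives (-0.283, -0.159).

(-0.283, -0.159)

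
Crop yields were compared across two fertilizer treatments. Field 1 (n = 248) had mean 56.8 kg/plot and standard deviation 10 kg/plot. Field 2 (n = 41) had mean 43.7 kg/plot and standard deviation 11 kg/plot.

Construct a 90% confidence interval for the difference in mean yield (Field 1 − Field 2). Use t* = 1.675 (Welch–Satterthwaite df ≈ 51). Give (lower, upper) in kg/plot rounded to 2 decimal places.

SE₁ = s₁/√n₁ = 10/√248 = 0.6350; SE₂ = 11/√41 = 1.7179.
Independent samples, unequal variances: SE_diff = √(SE₁² + SE₂²) = √(0.403225 + 2.95118041) = 1.8315.
t* = 1.675, so margin of error = 1.675 × 1.8315 = 3.0678.
Difference in means = 56.8 − 43.7 = 13.1000.
13.1000 ± 3.0678 → (10.03, 16.17).

(10.03, 16.17)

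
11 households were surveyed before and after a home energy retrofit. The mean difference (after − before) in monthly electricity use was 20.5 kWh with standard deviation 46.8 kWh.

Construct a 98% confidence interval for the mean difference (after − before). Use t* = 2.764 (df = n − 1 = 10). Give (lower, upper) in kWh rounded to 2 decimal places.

This is a matched-pairs design, so SE = s_d/√n = 46.8/√11 = 14.1107.
Margin = 2.764 × 14.1107 = 39.0020; the interval is 20.5 ± 39.0020 = (-18.50, 59.50).

(-18.50, 59.50)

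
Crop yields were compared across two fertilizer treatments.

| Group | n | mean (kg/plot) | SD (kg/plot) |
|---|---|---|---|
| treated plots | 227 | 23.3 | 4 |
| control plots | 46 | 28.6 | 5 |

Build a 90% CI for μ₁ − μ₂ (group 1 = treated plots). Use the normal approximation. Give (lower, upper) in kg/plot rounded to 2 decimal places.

Standard errors of each mean: 4/√227 = 0.2655 and 5/√46 = 0.7372.
SE(x̄₁ − x̄₂) = √(0.2655² + 0.7372²) = 0.7836 for independent samples with unequal variances.
With z* = 1.645, the margin is 1.645 × 0.7836 = 1.2890.
x̄₁ − x̄₂ = 23.3 − 28.6 = -5.3000; the interval is -5.3000 ± 1.2890 = (-6.59, -4.01).

(-6.59, -4.01)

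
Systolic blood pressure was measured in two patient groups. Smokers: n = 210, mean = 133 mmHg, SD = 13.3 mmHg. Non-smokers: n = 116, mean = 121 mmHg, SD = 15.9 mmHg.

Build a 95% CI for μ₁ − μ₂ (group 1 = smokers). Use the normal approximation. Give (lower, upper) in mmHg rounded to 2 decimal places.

Standard errors of each mean: 13.3/√210 = 0.9178 and 15.9/√116 = 1.4763.
SE(x̄₁ − x̄₂) = √(0.9178² + 1.4763²) = 1.7383 for independent samples with unequal variances.
With z* = 1.960, the margin is 1.960 × 1.7383 = 3.4071.
x̄₁ − x̄₂ = 133 − 121 = 12.0000; the interval is 12.0000 ± 3.4071 = (8.59, 15.41).

(8.59, 15.41)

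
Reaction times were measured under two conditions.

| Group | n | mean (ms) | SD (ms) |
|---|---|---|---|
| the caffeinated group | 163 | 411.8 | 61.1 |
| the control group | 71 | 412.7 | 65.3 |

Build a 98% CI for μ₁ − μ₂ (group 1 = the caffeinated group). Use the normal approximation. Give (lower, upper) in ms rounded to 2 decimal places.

(-22.09, 20.29)

SE₁ = s₁/√n₁ = 61.1/√163 = 4.7857; SE₂ = 65.3/√71 = 7.7497.
Independent samples, unequal variances: SE_diff = √(SE₁² + SE₂²) = √(22.90292449 + 60.05785009) = 9.1083.
z* = 2.326, so margin of error = 2.326 × 9.1083 = 21.1859.
Difference in means = 411.8 − 412.7 = -0.9000.
-0.9000 ± 21.1859 → (-22.09, 20.29).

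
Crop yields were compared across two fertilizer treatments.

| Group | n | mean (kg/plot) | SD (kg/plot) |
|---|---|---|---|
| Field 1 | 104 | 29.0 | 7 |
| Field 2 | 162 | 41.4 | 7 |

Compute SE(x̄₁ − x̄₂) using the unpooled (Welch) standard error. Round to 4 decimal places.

SE₁ = s₁/√n₁ = 7/√104 = 0.6864; SE₂ = 7/√162 = 0.5500.
Independent samples, unequal variances: SE_diff = √(SE₁² + SE₂²) = √(0.47114496 + 0.3025) = 0.8796.

0.8796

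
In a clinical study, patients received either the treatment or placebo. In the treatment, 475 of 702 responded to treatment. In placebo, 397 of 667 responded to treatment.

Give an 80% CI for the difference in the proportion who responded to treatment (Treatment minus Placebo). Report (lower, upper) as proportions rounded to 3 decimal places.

First, p̂₁ = 475/702 = 0.6766; p̂₂ = 397/667 = 0.5952.
The two standard errors are √(0.6766×0.3234/702) = 0.01765 and √(0.5952×0.4048/667) = 0.01901.
Because the samples are independent, SE_diff = √(0.01765² + 0.01901²) = 0.02594.
Using z* = 1.282 for 80%, ME = 1.282 × 0.02594 = 0.03326.
p̂₁ − p̂₂ = 0.0814; interval 0.0814 ± 0.03326 gives (0.048, 0.115).

(0.048, 0.115)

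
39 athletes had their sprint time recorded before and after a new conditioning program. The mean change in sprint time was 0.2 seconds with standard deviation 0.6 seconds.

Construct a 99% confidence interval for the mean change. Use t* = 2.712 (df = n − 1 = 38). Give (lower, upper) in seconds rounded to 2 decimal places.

(-0.06, 0.46)

This is a matched-pairs design, so SE = s_d/√n = 0.6/√39 = 0.0961.
Margin = 2.712 × 0.0961 = 0.2606; the interval is 0.2 ± 0.2606 = (-0.06, 0.46).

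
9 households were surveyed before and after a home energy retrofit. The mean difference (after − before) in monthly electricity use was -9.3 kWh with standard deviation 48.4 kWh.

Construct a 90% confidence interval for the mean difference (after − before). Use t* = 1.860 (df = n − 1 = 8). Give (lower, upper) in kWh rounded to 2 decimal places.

(-39.31, 20.71)

This is a matched-pairs design, so SE = s_d/√n = 48.4/√9 = 16.1333.
Margin = 1.860 × 16.1333 = 30.0079; the interval is -9.3 ± 30.0079 = (-39.31, 20.71).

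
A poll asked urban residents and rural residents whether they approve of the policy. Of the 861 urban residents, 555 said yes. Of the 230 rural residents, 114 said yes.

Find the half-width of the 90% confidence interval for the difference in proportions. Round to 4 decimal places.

0.0605

First, p̂₁ = 555/861 = 0.6446; p̂₂ = 114/230 = 0.4957.
The two standard errors are √(0.6446×0.3554/861) = 0.01631 and √(0.4957×0.5043/230) = 0.03297.
Because the samples are independent, SE_diff = √(0.01631² + 0.03297²) = 0.03678.
Using z* = 1.645 for 90%, ME = 1.645 × 0.03678 = 0.06050.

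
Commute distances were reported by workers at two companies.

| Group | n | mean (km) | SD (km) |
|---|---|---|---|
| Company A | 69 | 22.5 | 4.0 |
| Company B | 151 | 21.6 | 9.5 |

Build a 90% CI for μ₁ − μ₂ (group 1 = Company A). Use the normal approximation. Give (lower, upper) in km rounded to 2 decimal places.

(-0.60, 2.40)

Standard errors of each mean: 4.0/√69 = 0.4815 and 9.5/√151 = 0.7731.
SE(x̄₁ − x̄₂) = √(0.4815² + 0.7731²) = 0.9108 for independent samples with unequal variances.
With z* = 1.645, the margin is 1.645 × 0.9108 = 1.4983.
x̄₁ − x̄₂ = 22.5 − 21.6 = 0.9000; the interval is 0.9000 ± 1.4983 = (-0.60, 2.40).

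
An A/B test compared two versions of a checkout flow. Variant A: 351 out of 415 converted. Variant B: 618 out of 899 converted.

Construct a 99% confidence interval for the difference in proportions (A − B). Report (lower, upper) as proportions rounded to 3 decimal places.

(0.098, 0.219)

First, p̂₁ = 351/415 = 0.8458; p̂₂ = 618/899 = 0.6874.
The two standard errors are √(0.8458×0.1542/415) = 0.01773 and √(0.6874×0.3126/899) = 0.01546.
Because the samples are independent, SE_diff = √(0.01773² + 0.01546²) = 0.02352.
Using z* = 2.576 for 99%, ME = 2.576 × 0.02352 = 0.06059.
p̂₁ − p̂₂ = 0.1584; interval 0.1584 ± 0.06059 gives (0.098, 0.219).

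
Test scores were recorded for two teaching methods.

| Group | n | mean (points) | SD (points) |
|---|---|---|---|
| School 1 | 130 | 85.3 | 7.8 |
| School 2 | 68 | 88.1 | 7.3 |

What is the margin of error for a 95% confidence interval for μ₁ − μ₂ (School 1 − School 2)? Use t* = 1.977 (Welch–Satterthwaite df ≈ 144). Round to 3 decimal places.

2.212

Per-group SEs: s₁/√n₁ = 7.8/√130 = 0.6841, s₂/√n₂ = 7.3/√68 = 0.8853.
Unpooled SE of the difference: √(0.46799281 + 0.78375609) = 1.1188.
Margin of error = t* · SE = 1.977 × 1.1188 = 2.2119.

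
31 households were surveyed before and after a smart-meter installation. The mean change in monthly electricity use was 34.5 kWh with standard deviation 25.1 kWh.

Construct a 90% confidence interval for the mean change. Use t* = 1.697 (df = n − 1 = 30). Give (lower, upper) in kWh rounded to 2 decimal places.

(26.85, 42.15)

Paired design: SE = s_d/√n = 25.1/√31 = 4.5081.
t* = 1.697; margin of error = 1.697 × 4.5081 = 7.6502.
34.5 ± 7.6502 → (26.85, 42.15).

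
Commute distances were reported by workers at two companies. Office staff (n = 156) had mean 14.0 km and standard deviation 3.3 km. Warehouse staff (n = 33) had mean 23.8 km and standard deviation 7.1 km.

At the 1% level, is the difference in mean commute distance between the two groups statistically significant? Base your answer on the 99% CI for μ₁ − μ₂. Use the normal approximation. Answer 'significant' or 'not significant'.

significant

Standard errors of each mean: 3.3/√156 = 0.2642 and 7.1/√33 = 1.2360.
SE(x̄₁ − x̄₂) = √(0.2642² + 1.2360²) = 1.2639 for independent samples with unequal variances.
With z* = 2.576, the margin is 2.576 × 1.2639 = 3.2558.
x̄₁ − x̄₂ = 14.0 − 23.8 = -9.8000; the interval is -9.8000 ± 3.2558 = (-13.0558, -6.5442).
The interval (-13.0558, -6.5442) does not contain 0, so the difference is significant.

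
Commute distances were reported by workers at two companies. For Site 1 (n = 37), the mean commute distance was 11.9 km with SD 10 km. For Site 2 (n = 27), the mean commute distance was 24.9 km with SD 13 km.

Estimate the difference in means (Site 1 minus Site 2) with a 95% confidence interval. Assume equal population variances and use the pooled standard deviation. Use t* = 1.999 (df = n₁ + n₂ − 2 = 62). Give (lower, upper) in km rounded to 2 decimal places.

(-18.75, -7.25)

Pooled variance s_p² = [36·10² + 26·13²] / (37+27−2) = 128.9355, so s_p = 11.3550.
SE_diff = s_p·√(1/n₁ + 1/n₂) = 11.3550·√(1/37 + 1/27) = 2.8741.
t* = 1.999; margin = 1.999 × 2.8741 = 5.7453.
Difference = 11.9 − 24.9 = -13.0000.
-13.0000 ± 5.7453 → (-18.75, -7.25).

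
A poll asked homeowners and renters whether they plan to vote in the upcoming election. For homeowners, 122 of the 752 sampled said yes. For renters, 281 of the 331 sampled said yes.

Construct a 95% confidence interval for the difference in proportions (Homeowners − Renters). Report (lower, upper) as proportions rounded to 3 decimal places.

Sample proportions: 122/752 = 0.1622, 281/331 = 0.8489.
Each SE is √(p̂(1−p̂)/n): √(0.1622·0.8378/752) = 0.01344 and √(0.8489·0.1511/331) = 0.01969.
SE(p̂₁ − p̂₂) = √(SE₁² + SE₂²) = √(0.0001806336 + 0.0003876961) = 0.02384, since the two samples are independent.
At 95% confidence z* = 1.960; margin = 1.960 × 0.02384 = 0.04673.
The difference is 0.1622 − 0.8489 = -0.6867, so the interval is -0.6867 ± 0.04673 = (-0.733, -0.640).

(-0.733, -0.640)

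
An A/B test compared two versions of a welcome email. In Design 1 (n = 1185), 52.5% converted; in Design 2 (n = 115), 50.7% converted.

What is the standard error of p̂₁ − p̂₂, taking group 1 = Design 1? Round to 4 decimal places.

SE₁ = √(p̂₁(1−p̂₁)/n₁) = √(0.5250·0.4750/1185) = 0.01451; SE₂ = √(0.5070·0.4930/115) = 0.04662.
Independent samples: SE of the difference = √(SE₁² + SE₂²) = √(0.0002105401 + 0.0021734244) = 0.04883.

0.0488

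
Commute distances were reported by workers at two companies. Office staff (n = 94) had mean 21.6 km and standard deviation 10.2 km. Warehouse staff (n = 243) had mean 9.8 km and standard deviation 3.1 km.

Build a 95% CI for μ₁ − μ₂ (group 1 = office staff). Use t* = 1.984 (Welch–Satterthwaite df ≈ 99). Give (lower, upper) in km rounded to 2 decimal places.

(9.68, 13.92)

Standard errors of each mean: 10.2/√94 = 1.0520 and 3.1/√243 = 0.1989.
SE(x̄₁ − x̄₂) = √(1.0520² + 0.1989²) = 1.0706 for independent samples with unequal variances.
With t* = 1.984, the margin is 1.984 × 1.0706 = 2.1241.
x̄₁ − x̄₂ = 21.6 − 9.8 = 11.8000; the interval is 11.8000 ± 2.1241 = (9.68, 13.92).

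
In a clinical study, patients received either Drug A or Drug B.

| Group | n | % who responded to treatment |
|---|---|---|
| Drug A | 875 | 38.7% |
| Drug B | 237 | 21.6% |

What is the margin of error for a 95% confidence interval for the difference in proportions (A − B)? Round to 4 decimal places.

Each SE is √(p̂(1−p̂)/n): √(0.3870·0.6130/875) = 0.01647 and √(0.2160·0.7840/237) = 0.02673.
SE(p̂₁ − p̂₂) = √(SE₁² + SE₂²) = √(0.0002712609 + 0.0007144929) = 0.03140, since the two samples are independent.
At 95% confidence z* = 1.960; margin = 1.960 × 0.03140 = 0.06154.

0.0615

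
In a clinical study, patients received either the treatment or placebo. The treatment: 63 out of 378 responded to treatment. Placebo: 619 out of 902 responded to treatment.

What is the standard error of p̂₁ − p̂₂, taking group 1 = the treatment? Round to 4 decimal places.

First, p̂₁ = 63/378 = 0.1667; p̂₂ = 619/902 = 0.6863.
The two standard errors are √(0.1667×0.8333/378) = 0.01917 and √(0.6863×0.3137/902) = 0.01545.
Because the samples are independent, SE_diff = √(0.01917² + 0.01545²) = 0.02462.

0.0246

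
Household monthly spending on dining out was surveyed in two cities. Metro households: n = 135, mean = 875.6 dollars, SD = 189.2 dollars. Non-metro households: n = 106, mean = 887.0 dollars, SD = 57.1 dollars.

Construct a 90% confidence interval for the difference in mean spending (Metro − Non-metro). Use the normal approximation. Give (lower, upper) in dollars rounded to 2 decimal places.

(-39.70, 16.90)

SE₁ = s₁/√n₁ = 189.2/√135 = 16.2837; SE₂ = 57.1/√106 = 5.5460.
Independent samples, unequal variances: SE_diff = √(SE₁² + SE₂²) = √(265.15888569 + 30.758116) = 17.2022.
z* = 1.645, so margin of error = 1.645 × 17.2022 = 28.2976.
Difference in means = 875.6 − 887.0 = -11.4000.
-11.4000 ± 28.2976 → (-39.70, 16.90).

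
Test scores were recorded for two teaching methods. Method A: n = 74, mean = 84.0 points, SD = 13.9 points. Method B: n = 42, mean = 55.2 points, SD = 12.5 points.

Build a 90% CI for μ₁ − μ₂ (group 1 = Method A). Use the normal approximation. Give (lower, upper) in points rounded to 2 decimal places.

SE₁ = s₁/√n₁ = 13.9/√74 = 1.6158; SE₂ = 12.5/√42 = 1.9288.
Independent samples, unequal variances: SE_diff = √(SE₁² + SE₂²) = √(2.61080964 + 3.72026944) = 2.5162.
z* = 1.645, so margin of error = 1.645 × 2.5162 = 4.1391.
Difference in means = 84.0 − 55.2 = 28.8000.
28.8000 ± 4.1391 → (24.66, 32.94).

(24.66, 32.94)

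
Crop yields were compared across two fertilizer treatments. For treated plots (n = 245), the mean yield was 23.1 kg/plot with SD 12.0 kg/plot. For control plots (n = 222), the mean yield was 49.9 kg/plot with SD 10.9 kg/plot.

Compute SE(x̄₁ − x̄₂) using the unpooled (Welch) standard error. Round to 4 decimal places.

1.0597

SE₁ = s₁/√n₁ = 12.0/√245 = 0.7667; SE₂ = 10.9/√222 = 0.7316.
Independent samples, unequal variances: SE_diff = √(SE₁² + SE₂²) = √(0.58782889 + 0.53523856) = 1.0597.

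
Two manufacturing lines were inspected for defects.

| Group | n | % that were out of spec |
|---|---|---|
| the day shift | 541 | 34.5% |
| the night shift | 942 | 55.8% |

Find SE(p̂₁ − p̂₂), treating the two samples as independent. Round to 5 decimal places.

0.02607

Each SE is √(p̂(1−p̂)/n): √(0.3450·0.6550/541) = 0.02044 and √(0.5580·0.4420/942) = 0.01618.
SE(p̂₁ − p̂₂) = √(SE₁² + SE₂²) = √(0.0004177936 + 0.0002617924) = 0.02607, since the two samples are independent.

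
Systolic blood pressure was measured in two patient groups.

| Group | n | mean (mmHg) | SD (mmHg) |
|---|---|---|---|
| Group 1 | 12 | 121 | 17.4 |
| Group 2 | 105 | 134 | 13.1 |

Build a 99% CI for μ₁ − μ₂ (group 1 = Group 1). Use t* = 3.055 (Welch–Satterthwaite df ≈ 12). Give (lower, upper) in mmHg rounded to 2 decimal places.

Standard errors of each mean: 17.4/√12 = 5.0229 and 13.1/√105 = 1.2784.
SE(x̄₁ − x̄₂) = √(5.0229² + 1.2784²) = 5.1830 for independent samples with unequal variances.
With t* = 3.055, the margin is 3.055 × 5.1830 = 15.8341.
x̄₁ − x̄₂ = 121 − 134 = -13.0000; the interval is -13.0000 ± 15.8341 = (-28.83, 2.83).

(-28.83, 2.83)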